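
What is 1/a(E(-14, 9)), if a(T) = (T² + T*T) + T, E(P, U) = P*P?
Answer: 1/77028 ≈ 1.2982e-5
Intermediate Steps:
E(P, U) = P²
a(T) = T + 2*T² (a(T) = (T² + T²) + T = 2*T² + T = T + 2*T²)
1/a(E(-14, 9)) = 1/((-14)²*(1 + 2*(-14)²)) = 1/(196*(1 + 2*196)) = 1/(196*(1 + 392)) = 1/(196*393) = 1/77028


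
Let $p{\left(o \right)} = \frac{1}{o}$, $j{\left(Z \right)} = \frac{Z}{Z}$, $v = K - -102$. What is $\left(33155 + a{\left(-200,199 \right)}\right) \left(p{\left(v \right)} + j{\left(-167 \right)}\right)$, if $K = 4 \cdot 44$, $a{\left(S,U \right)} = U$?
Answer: $\frac{4652883}{139} \approx 33474.0$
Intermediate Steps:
$K = 176$
$v = 278$ ($v = 176 - -102 = 176 + 102 = 278$)
$j{\left(Z \right)} = 1$
$\left(33155 + a{\left(-200,199 \right)}\right) \left(p{\left(v \right)} + j{\left(-167 \right)}\right) = \left(33155 + 199\right) \left(\frac{1}{278} + 1\right) = 33354 \left(\frac{1}{278} + 1\right) = 33354 \cdot \frac{279}{278} = \frac{4652883}{139}$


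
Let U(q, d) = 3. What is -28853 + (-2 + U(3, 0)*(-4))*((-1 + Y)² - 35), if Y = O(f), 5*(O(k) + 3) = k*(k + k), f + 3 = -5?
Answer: -872371/25 ≈ -34895.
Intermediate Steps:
f = -8 (f = -3 - 5 = -8)
O(k) = -3 + 2*k²/5 (O(k) = -3 + (k*(k + k))/5 = -3 + (k*(2*k))/5 = -3 + (2*k²)/5 = -3 + 2*k²/5)
Y = 113/5 (Y = -3 + (⅖)*(-8)² = -3 + (⅖)*64 = -3 + 128/5 = 113/5 ≈ 22.600)
-28853 + (-2 + U(3, 0)*(-4))*((-1 + Y)² - 35) = -28853 + (-2 + 3*(-4))*((-1 + 113/5)² - 35) = -28853 + (-2 - 12)*((108/5)² - 35) = -28853 - 14*(11664/25 - 35) = -28853 - 14*10789/25 = -28853 - 151046/25 = -872371/25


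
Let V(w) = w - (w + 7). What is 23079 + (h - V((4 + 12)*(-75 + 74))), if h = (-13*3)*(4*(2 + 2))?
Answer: 22462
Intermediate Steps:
V(w) = -7 (V(w) = w - (7 + w) = w + (-7 - w) = -7)
h = -624 (h = -156*4 = -39*16 = -624)
23079 + (h - V((4 + 12)*(-75 + 74))) = 23079 + (-624 - 1*(-7)) = 23079 + (-624 + 7) = 23079 - 617 = 22462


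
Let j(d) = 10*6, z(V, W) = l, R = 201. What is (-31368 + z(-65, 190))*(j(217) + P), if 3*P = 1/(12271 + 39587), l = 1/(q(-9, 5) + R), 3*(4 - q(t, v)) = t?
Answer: -60902961685463/32359392 ≈ -1.8821e+6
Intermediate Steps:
q(t, v) = 4 - t/3
l = 1/208 (l = 1/((4 - 1/3*(-9)) + 201) = 1/((4 + 3) + 201) = 1/(7 + 201) = 1/208 ≈ 0.0048077)
z(V, W) = 1/208
j(d) = 60
P = 1/155574 (P = 1/(3*(12271 + 39587)) = (1/3)/51858 = (1/3)*(1/51858) = 1/155574 ≈ 6.4278e-6)
(-31368 + z(-65, 190))*(j(217) + P) = (-31368 + 1/208)*(60 + 1/155574) = -6524543/208*9334441/155574 = -60902961685463/32359392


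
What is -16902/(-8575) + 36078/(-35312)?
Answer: 143737287/151400200 ≈ 0.94939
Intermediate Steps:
-16902/(-8575) + 36078/(-35312) = -16902*(-1/8575) + 36078*(-1/35312) = 16902/8575 - 18039/17656 = 143737287/151400200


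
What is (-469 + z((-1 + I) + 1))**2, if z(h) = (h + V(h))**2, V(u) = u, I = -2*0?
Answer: 219961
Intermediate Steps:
I = 0
z(h) = 4*h**2 (z(h) = (h + h)**2 = (2*h)**2 = 4*h**2)
(-469 + z((-1 + I) + 1))**2 = (-469 + 4*((-1 + 0) + 1)**2)**2 = (-469 + 4*(-1 + 1)**2)**2 = (-469 + 4*0**2)**2 = (-469 + 4*0)**2 = (-469 + 0)**2 = (-469)**2 = 219961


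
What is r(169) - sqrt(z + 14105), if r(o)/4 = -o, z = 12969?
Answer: -676 - sqrt(27074) ≈ -840.54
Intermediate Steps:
r(o) = -4*o (r(o) = 4*(-o) = -4*o)
r(169) - sqrt(z + 14105) = -4*169 - sqrt(12969 + 14105) = -676 - sqrt(27074)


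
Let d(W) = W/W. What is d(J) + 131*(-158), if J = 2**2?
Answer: -20697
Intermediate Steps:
J = 4
d(W) = 1
d(J) + 131*(-158) = 1 + 131*(-158) = 1 - 20698 = -20697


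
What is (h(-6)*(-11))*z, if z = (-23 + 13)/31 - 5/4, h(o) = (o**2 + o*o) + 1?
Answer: 156585/124 ≈ 1262.8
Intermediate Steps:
h(o) = 1 + 2*o**2 (h(o) = (o**2 + o**2) + 1 = 2*o**2 + 1 = 1 + 2*o**2)
z = -195/124 (z = -10*1/31 - 5*1/4 = -10/31 - 5/4 = -195/124 ≈ -1.5726)
(h(-6)*(-11))*z = ((1 + 2*(-6)**2)*(-11))*(-195/124) = ((1 + 2*36)*(-11))*(-195/124) = ((1 + 72)*(-11))*(-195/124) = (73*(-11))*(-195/124) = -803*(-195/124) = 156585/124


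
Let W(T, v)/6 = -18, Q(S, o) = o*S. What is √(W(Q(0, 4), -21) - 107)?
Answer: I*√215 ≈ 14.663*I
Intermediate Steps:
Q(S, o) = S*o
W(T, v) = -108 (W(T, v) = 6*(-18) = -108)
√(W(Q(0, 4), -21) - 107) = √(-108 - 107) = √(-215) = I*√215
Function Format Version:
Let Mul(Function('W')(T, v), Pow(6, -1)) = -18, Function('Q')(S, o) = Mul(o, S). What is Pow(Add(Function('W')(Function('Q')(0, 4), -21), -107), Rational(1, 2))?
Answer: Mul(I, Pow(215, Rational(1, 2))) ≈ Mul(14.663, I)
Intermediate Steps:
Function('Q')(S, o) = Mul(S, o)
Function('W')(T, v) = -108 (Function('W')(T, v) = Mul(6, -18) = -108)
Pow(Add(Function('W')(Function('Q')(0, 4), -21), -107), Rational(1, 2)) = Pow(Add(-108, -107), Rational(1, 2)) = Pow(-215, Rational(1, 2)) = Mul(I, Pow(215, Rational(1, 2)))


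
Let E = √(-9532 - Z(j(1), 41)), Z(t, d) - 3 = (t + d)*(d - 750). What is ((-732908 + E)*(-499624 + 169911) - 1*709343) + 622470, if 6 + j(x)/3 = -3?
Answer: 241649208531 - 329713*√391 ≈ 2.4164e+11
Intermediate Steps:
j(x) = -27 (j(x) = -18 + 3*(-3) = -18 - 9 = -27)
Z(t, d) = 3 + (-750 + d)*(d + t) (Z(t, d) = 3 + (t + d)*(d - 750) = 3 + (d + t)*(-750 + d) = 3 + (-750 + d)*(d + t))
E = √391 (E = √(-9532 - (3 + 41² - 750*41 - 750*(-27) + 41*(-27))) = √(-9532 - (3 + 1681 - 30750 + 20250 - 1107)) = √(-9532 - 1*(-9923)) = √(-9532 + 9923) = √391 ≈ 19.774)
((-732908 + E)*(-499624 + 169911) - 1*709343) + 622470 = ((-732908 + √391)*(-499624 + 169911) - 1*709343) + 622470 = ((-732908 + √391)*(-329713) - 709343) + 622470 = ((241649295404 - 329713*√391) - 709343) + 622470 = (241648586061 - 329713*√391) + 622470 = 241649208531 - 329713*√391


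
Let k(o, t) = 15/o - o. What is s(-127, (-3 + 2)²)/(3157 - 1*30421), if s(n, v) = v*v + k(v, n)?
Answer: -5/9088 ≈ -0.00055018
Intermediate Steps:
k(o, t) = -o + 15/o
s(n, v) = v² - v + 15/v (s(n, v) = v*v + (-v + 15/v) = v² + (-v + 15/v) = v² - v + 15/v)
s(-127, (-3 + 2)²)/(3157 - 1*30421) = (((-3 + 2)²)² - (-3 + 2)² + 15/((-3 + 2)²))/(3157 - 1*30421) = (((-1)²)² - 1*(-1)² + 15/((-1)²))/(3157 - 30421) = (1² - 1*1 + 15/1)/(-27264) = (1 - 1 + 15*1)*(-1/27264) = (1 - 1 + 15)*(-1/27264) = 15*(-1/27264) = -5/9088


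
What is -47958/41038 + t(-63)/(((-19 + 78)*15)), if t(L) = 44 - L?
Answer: -19025882/18159315 ≈ -1.0477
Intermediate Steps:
-47958/41038 + t(-63)/(((-19 + 78)*15)) = -47958/41038 + (44 - 1*(-63))/(((-19 + 78)*15)) = -47958*1/41038 + (44 + 63)/((59*15)) = -23979/20519 + 107/885 = -19025882/18159315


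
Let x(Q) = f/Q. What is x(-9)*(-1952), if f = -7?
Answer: -13664/9 ≈ -1518.2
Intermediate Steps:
x(Q) = -7/Q
x(-9)*(-1952) = -7/(-9)*(-1952) = -7*(-1/9)*(-1952) = (7/9)*(-1952) = -13664/9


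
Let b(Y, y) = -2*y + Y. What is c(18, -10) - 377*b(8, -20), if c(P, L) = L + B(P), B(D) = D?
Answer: -18088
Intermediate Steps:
b(Y, y) = Y - 2*y
c(P, L) = L + P
c(18, -10) - 377*b(8, -20) = (-10 + 18) - 377*(8 - 2*(-20)) = 8 - 377*(8 + 40) = 8 - 377*48 = 8 - 18096 = -18088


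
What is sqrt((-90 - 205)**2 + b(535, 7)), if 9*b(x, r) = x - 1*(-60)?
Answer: 2*sqrt(195955)/3 ≈ 295.11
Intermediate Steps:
b(x, r) = 20/3 + x/9 (b(x, r) = (x - 1*(-60))/9 = (x + 60)/9 = (60 + x)/9 = 20/3 + x/9)
sqrt((-90 - 205)**2 + b(535, 7)) = sqrt((-90 - 205)**2 + (20/3 + (1/9)*535)) = sqrt((-295)**2 + (20/3 + 535/9)) = sqrt(87025 + 595/9) = sqrt(783820/9) = 2*sqrt(195955)/3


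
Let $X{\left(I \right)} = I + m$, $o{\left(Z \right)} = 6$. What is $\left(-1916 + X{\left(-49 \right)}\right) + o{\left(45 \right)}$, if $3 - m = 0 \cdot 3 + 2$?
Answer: $-1958$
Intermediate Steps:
$m = 1$ ($m = 3 - \left(0 \cdot 3 + 2\right) = 3 - \left(0 + 2\right) = 3 - 2 = 1$)
$X{\left(I \right)} = 1 + I$ ($X{\left(I \right)} = I + 1 = 1 + I$)
$\left(-1916 + X{\left(-49 \right)}\right) + o{\left(45 \right)} = \left(-1916 + \left(1 - 49\right)\right) + 6 = \left(-1916 - 48\right) + 6 = -1964 + 6 = -1958$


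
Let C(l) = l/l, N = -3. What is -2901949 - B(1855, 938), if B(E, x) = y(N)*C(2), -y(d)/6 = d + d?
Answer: -2901985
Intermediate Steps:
C(l) = 1
y(d) = -12*d (y(d) = -6*(d + d) = -12*d)
B(E, x) = 36 (B(E, x) = -12*(-3)*1 = 36*1 = 36)
-2901949 - B(1855, 938) = -2901949 - 1*36 = -2901949 - 36 = -2901985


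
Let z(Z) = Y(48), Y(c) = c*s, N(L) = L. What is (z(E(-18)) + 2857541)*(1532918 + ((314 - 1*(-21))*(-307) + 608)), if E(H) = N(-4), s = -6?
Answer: 4087817579293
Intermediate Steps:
E(H) = -4
Y(c) = -6*c (Y(c) = c*(-6) = -6*c)
z(Z) = -288 (z(Z) = -6*48 = -288)
(z(E(-18)) + 2857541)*(1532918 + ((314 - 1*(-21))*(-307) + 608)) = (-288 + 2857541)*(1532918 + ((314 - 1*(-21))*(-307) + 608)) = 2857253*(1532918 + ((314 + 21)*(-307) + 608)) = 2857253*(1532918 + (335*(-307) + 608)) = 2857253*(1532918 + (-102845 + 608)) = 2857253*(1532918 - 102237) = 2857253*1430681 = 4087817579293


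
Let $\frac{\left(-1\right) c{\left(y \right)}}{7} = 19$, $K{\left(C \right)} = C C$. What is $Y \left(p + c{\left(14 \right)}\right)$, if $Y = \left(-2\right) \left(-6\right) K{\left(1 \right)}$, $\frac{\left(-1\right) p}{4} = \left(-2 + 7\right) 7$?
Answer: $-3276$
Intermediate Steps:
$K{\left(C \right)} = C^{2}$
$c{\left(y \right)} = -133$ ($c{\left(y \right)} = \left(-7\right) 19 = -133$)
$p = -140$ ($p = - 4 \left(-2 + 7\right) 7 = - 4 \cdot 5 \cdot 7 = \left(-4\right) 35 = -140$)
$Y = 12$ ($Y = \left(-2\right) \left(-6\right) 1^{2} = 12 \cdot 1 = 12$)
$Y \left(p + c{\left(14 \right)}\right) = 12 \left(-140 - 133\right) = 12 \left(-273\right) = -3276$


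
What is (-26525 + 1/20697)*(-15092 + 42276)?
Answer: -14923687726016/20697 ≈ -7.2106e+8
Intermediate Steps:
(-26525 + 1/20697)*(-15092 + 42276) = (-26525 + 1/20697)*27184 = -548987924/20697*27184 = -14923687726016/20697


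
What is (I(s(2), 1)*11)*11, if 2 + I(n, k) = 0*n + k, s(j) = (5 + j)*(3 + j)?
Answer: -121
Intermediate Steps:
s(j) = (3 + j)*(5 + j)
I(n, k) = -2 + k (I(n, k) = -2 + (0*n + k) = -2 + (0 + k) = -2 + k)
(I(s(2), 1)*11)*11 = ((-2 + 1)*11)*11 = -1*11*11 = -11*11 = -121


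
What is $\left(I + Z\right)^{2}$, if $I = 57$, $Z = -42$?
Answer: $225$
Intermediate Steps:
$\left(I + Z\right)^{2} = \left(57 - 42\right)^{2} = 15^{2} = 225$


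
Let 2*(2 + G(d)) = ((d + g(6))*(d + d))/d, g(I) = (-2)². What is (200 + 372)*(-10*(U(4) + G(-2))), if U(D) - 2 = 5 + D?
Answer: -62920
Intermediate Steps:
g(I) = 4
U(D) = 7 + D (U(D) = 2 + (5 + D) = 7 + D)
G(d) = 2 + d (G(d) = -2 + (((d + 4)*(d + d))/d)/2 = -2 + (((4 + d)*(2*d))/d)/2 = -2 + ((2*d*(4 + d))/d)/2 = -2 + (8 + 2*d)/2 = -2 + (4 + d) = 2 + d)
(200 + 372)*(-10*(U(4) + G(-2))) = (200 + 372)*(-10*((7 + 4) + (2 - 2))) = 572*(-10*(11 + 0)) = 572*(-10*11) = 572*(-110) = -62920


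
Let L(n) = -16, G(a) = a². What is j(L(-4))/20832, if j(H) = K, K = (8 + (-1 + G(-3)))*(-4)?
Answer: -2/651 ≈ -0.0030722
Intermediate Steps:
K = -64 (K = (8 + (-1 + (-3)²))*(-4) = (8 + (-1 + 9))*(-4) = (8 + 8)*(-4) = 16*(-4) = -64)
j(H) = -64
j(L(-4))/20832 = -64/20832 = -64*1/20832 = -2/651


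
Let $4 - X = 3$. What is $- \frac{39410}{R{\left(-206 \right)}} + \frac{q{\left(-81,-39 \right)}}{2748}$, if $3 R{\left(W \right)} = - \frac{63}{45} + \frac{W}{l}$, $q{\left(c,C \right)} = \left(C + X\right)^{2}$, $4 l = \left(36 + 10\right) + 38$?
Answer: $\frac{8528945947}{808599} \approx 10548.0$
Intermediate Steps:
$l = 21$ ($l = \frac{\left(36 + 10\right) + 38}{4} = \frac{46 + 38}{4} = \frac{1}{4} \cdot 84 = 21$)
$X = 1$ ($X = 4 - 3 = 1$)
$q{\left(c,C \right)} = \left(1 + C\right)^{2}$ ($q{\left(c,C \right)} = \left(C + 1\right)^{2} = \left(1 + C\right)^{2}$)
$R{\left(W \right)} = - \frac{7}{15} + \frac{W}{63}$ ($R{\left(W \right)} = \frac{- \frac{63}{45} + \frac{W}{21}}{3} = \frac{\left(-63\right) \frac{1}{45} + W \frac{1}{21}}{3} = \frac{- \frac{7}{5} + \frac{W}{21}}{3} = - \frac{7}{15} + \frac{W}{63}$)
$- \frac{39410}{R{\left(-206 \right)}} + \frac{q{\left(-81,-39 \right)}}{2748} = - \frac{39410}{- \frac{7}{15} + \frac{1}{63} \left(-206\right)} + \frac{\left(1 - 39\right)^{2}}{2748} = - \frac{39410}{- \frac{7}{15} - \frac{206}{63}} + \left(-38\right)^{2} \cdot \frac{1}{2748} = - \frac{39410}{- \frac{1177}{315}} + 1444 \cdot \frac{1}{2748} = \left(-39410\right) \left(- \frac{315}{1177}\right) + \frac{361}{687} = \frac{12414150}{1177} + \frac{361}{687} = \frac{8528945947}{808599}$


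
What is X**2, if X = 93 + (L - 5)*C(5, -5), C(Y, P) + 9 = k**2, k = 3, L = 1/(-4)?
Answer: 8649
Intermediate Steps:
L = -1/4 ≈ -0.25000
C(Y, P) = 0 (C(Y, P) = -9 + 3**2 = -9 + 9 = 0)
X = 93 (X = 93 + (-1/4 - 5)*0 = 93 - 21/4*0 = 93 + 0 = 93)
X**2 = 93**2 = 8649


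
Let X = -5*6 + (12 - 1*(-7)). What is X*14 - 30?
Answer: -184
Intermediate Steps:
X = -11 (X = -30 + (12 + 7) = -30 + 19 = -11)
X*14 - 30 = -11*14 - 30 = -154 - 30 = -184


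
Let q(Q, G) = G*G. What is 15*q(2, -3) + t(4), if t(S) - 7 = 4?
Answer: 146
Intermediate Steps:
q(Q, G) = G²
t(S) = 11 (t(S) = 7 + 4 = 11)
15*q(2, -3) + t(4) = 15*(-3)² + 11 = 15*9 + 11 = 135 + 11 = 146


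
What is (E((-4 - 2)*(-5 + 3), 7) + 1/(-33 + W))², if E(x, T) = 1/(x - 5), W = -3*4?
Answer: 1444/99225 ≈ 0.014553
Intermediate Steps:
W = -12
E(x, T) = 1/(-5 + x)
(E((-4 - 2)*(-5 + 3), 7) + 1/(-33 + W))² = (1/(-5 + (-4 - 2)*(-5 + 3)) + 1/(-33 - 12))² = (1/(-5 - 6*(-2)) + 1/(-45))² = (1/(-5 + 12) - 1/45)² = (1/7 - 1/45)² = (⅐ - 1/45)² = (38/315)² = 1444/99225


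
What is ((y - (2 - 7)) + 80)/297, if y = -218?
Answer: -133/297 ≈ -0.44781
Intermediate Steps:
((y - (2 - 7)) + 80)/297 = ((-218 - (2 - 7)) + 80)/297 = ((-218 - 1*(-5)) + 80)*(1/297) = ((-218 + 5) + 80)*(1/297) = (-213 + 80)*(1/297) = -133*1/297 = -133/297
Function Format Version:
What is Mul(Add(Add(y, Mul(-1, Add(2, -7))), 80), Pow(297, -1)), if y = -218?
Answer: Rational(-133, 297) ≈ -0.44781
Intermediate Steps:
Mul(Add(Add(y, Mul(-1, Add(2, -7))), 80), Pow(297, -1)) = Mul(Add(Add(-218, Mul(-1, Add(2, -7))), 80), Pow(297, -1)) = Mul(Add(Add(-218, Mul(-1, -5)), 80), Rational(1, 297)) = Mul(Add(Add(-218, 5), 80), Rational(1, 297)) = Mul(Add(-213, 80), Rational(1, 297)) = Mul(-133, Rational(1, 297)) = Rational(-133, 297)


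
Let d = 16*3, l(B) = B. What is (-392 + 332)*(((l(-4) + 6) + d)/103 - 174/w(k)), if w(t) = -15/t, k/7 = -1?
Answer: 498816/103 ≈ 4842.9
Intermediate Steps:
k = -7 (k = 7*(-1) = -7)
d = 48
(-392 + 332)*(((l(-4) + 6) + d)/103 - 174/w(k)) = (-392 + 332)*(((-4 + 6) + 48)/103 - 174/((-15/(-7)))) = -60*((2 + 48)*(1/103) - 174/((-15*(-1/7)))) = -60*(50*(1/103) - 174/15/7) = -60*(50/103 - 174*7/15) = -60*(50/103 - 406/5) = -60*(-41568/515) = 498816/103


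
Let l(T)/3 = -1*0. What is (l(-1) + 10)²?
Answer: 100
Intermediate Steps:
l(T) = 0 (l(T) = 3*(-1*0) = 3*0 = 0)
(l(-1) + 10)² = (0 + 10)² = 10² = 100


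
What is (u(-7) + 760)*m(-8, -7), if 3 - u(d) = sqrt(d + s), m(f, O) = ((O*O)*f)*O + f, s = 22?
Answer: 2087568 - 2736*sqrt(15) ≈ 2.0770e+6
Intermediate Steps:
m(f, O) = f + f*O**3 (m(f, O) = (O**2*f)*O + f = (f*O**2)*O + f = f*O**3 + f = f + f*O**3)
u(d) = 3 - sqrt(22 + d) (u(d) = 3 - sqrt(d + 22) = 3 - sqrt(22 + d))
(u(-7) + 760)*m(-8, -7) = ((3 - sqrt(22 - 7)) + 760)*(-8*(1 + (-7)**3)) = ((3 - sqrt(15)) + 760)*(-8*(1 - 343)) = (763 - sqrt(15))*(-8*(-342)) = (763 - sqrt(15))*2736 = 2087568 - 2736*sqrt(15)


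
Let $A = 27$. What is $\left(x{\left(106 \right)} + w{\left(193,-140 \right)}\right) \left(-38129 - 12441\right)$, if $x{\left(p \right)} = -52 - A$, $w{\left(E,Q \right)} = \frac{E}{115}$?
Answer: $\frac{89933688}{23} \approx 3.9102 \cdot 10^{6}$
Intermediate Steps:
$w{\left(E,Q \right)} = \frac{E}{115}$ ($w{\left(E,Q \right)} = E \frac{1}{115} = \frac{E}{115}$)
$x{\left(p \right)} = -79$ ($x{\left(p \right)} = -52 - 27 = -79$)
$\left(x{\left(106 \right)} + w{\left(193,-140 \right)}\right) \left(-38129 - 12441\right) = \left(-79 + \frac{1}{115} \cdot 193\right) \left(-38129 - 12441\right) = \left(-79 + \frac{193}{115}\right) \left(-50570\right) = \left(- \frac{8892}{115}\right) \left(-50570\right) = \frac{89933688}{23}$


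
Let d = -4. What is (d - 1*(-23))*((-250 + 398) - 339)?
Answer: -3629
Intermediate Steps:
(d - 1*(-23))*((-250 + 398) - 339) = (-4 - 1*(-23))*((-250 + 398) - 339) = (-4 + 23)*(148 - 339) = 19*(-191) = -3629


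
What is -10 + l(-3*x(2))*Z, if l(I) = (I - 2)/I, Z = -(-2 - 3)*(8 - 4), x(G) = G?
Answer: 50/3 ≈ 16.667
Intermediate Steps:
Z = 20 (Z = -(-5)*4 = -1*(-20) = 20)
l(I) = (-2 + I)/I
-10 + l(-3*x(2))*Z = -10 + ((-2 - 3*2)/((-3*2)))*20 = -10 + ((-2 - 6)/(-6))*20 = -10 - 1/6*(-8)*20 = -10 + (4/3)*20 = -10 + 80/3 = 50/3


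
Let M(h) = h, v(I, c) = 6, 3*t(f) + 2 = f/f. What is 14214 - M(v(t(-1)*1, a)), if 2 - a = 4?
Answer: 14208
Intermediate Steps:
a = -2 (a = 2 - 1*4 = 2 - 4 = -2)
t(f) = -⅓ (t(f) = -⅔ + (f/f)/3 = -⅔ + (⅓)*1 = -⅔ + ⅓ = -⅓)
14214 - M(v(t(-1)*1, a)) = 14214 - 1*6 = 14214 - 6 = 14208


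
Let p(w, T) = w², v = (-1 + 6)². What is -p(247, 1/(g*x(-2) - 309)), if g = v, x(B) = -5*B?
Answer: -61009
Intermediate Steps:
v = 25 (v = 5² = 25)
g = 25
-p(247, 1/(g*x(-2) - 309)) = -1*247² = -1*61009 = -61009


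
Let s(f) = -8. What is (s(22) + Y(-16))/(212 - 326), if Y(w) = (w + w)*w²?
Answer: 4100/57 ≈ 71.930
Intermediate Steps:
Y(w) = 2*w³ (Y(w) = (2*w)*w² = 2*w³)
(s(22) + Y(-16))/(212 - 326) = (-8 + 2*(-16)³)/(212 - 326) = (-8 + 2*(-4096))/(-114) = (-8 - 8192)*(-1/114) = -8200*(-1/114) = 4100/57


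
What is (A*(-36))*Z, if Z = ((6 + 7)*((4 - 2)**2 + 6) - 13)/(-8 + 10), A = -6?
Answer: 12636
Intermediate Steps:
Z = 117/2 (Z = (13*(2**2 + 6) - 13)/2 = (13*(4 + 6) - 13)*(1/2) = (13*10 - 13)*(1/2) = (130 - 13)*(1/2) = 117*(1/2) = 117/2 ≈ 58.500)
(A*(-36))*Z = -6*(-36)*(117/2) = 216*(117/2) = 12636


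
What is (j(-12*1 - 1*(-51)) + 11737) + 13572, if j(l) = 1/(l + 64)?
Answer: 2606828/103 ≈ 25309.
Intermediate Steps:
j(l) = 1/(64 + l)
(j(-12*1 - 1*(-51)) + 11737) + 13572 = (1/(64 + (-12*1 - 1*(-51))) + 11737) + 13572 = (1/(64 + (-12 + 51)) + 11737) + 13572 = (1/(64 + 39) + 11737) + 13572 = (1/103 + 11737) + 13572 = 1208912/103 + 13572 = 2606828/103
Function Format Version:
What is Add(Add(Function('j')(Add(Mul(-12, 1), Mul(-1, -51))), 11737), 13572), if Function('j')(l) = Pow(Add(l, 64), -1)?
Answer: Rational(2606828, 103) ≈ 25309.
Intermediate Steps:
Function('j')(l) = Pow(Add(64, l), -1)
Add(Add(Function('j')(Add(Mul(-12, 1), Mul(-1, -51))), 11737), 13572) = Add(Add(Pow(Add(64, Add(Mul(-12, 1), Mul(-1, -51))), -1), 11737), 13572) = Add(Add(Pow(Add(64, Add(-12, 51)), -1), 11737), 13572) = Add(Add(Pow(Add(64, 39), -1), 11737), 13572) = Add(Add(Pow(103, -1), 11737), 13572) = Add(Add(Rational(1, 103), 11737), 13572) = Add(Rational(1208912, 103), 13572) = Rational(2606828, 103)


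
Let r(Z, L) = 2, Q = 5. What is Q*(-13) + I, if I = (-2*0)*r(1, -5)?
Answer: -65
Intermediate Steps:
I = 0 (I = -2*0*2 = 0*2 = 0)
Q*(-13) + I = 5*(-13) + 0 = -65 + 0 = -65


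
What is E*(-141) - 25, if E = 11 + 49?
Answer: -8485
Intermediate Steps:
E = 60
E*(-141) - 25 = 60*(-141) - 25 = -8460 - 25 = -8485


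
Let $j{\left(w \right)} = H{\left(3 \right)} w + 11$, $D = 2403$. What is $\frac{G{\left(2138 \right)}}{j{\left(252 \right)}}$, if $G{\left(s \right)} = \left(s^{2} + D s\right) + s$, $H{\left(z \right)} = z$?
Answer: $\frac{9710796}{767} \approx 12661.0$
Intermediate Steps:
$j{\left(w \right)} = 11 + 3 w$ ($j{\left(w \right)} = 3 w + 11 = 11 + 3 w$)
$G{\left(s \right)} = s^{2} + 2404 s$ ($G{\left(s \right)} = \left(s^{2} + 2403 s\right) + s = s^{2} + 2404 s$)
$\frac{G{\left(2138 \right)}}{j{\left(252 \right)}} = \frac{2138 \left(2404 + 2138\right)}{11 + 3 \cdot 252} = \frac{2138 \cdot 4542}{11 + 756} = \frac{9710796}{767}$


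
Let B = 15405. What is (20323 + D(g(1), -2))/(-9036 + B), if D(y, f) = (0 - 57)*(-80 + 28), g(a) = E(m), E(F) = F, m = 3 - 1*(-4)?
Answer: 2117/579 ≈ 3.6563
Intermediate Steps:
m = 7 (m = 3 + 4 = 7)
g(a) = 7
D(y, f) = 2964 (D(y, f) = -57*(-52) = 2964)
(20323 + D(g(1), -2))/(-9036 + B) = (20323 + 2964)/(-9036 + 15405) = 23287/6369 = 23287*(1/6369) = 2117/579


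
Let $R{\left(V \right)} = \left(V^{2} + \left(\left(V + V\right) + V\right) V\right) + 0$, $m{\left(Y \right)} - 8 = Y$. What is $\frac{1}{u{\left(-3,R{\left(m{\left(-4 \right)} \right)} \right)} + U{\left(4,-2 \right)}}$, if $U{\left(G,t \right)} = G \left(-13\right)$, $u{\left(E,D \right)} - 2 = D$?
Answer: $\frac{1}{14} \approx 0.071429$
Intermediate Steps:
$m{\left(Y \right)} = 8 + Y$
$R{\left(V \right)} = 4 V^{2}$ ($R{\left(V \right)} = \left(V^{2} + \left(2 V + V\right) V\right) + 0 = \left(V^{2} + 3 V V\right) + 0 = \left(V^{2} + 3 V^{2}\right) + 0 = 4 V^{2} + 0 = 4 V^{2}$)
$u{\left(E,D \right)} = 2 + D$
$U{\left(G,t \right)} = - 13 G$
$\frac{1}{u{\left(-3,R{\left(m{\left(-4 \right)} \right)} \right)} + U{\left(4,-2 \right)}} = \frac{1}{\left(2 + 4 \left(8 - 4\right)^{2}\right) - 52} = \frac{1}{\left(2 + 4 \cdot 4^{2}\right) - 52} = \frac{1}{\left(2 + 4 \cdot 16\right) - 52} = \frac{1}{\left(2 + 64\right) - 52} = \frac{1}{66 - 52} = \frac{1}{14}$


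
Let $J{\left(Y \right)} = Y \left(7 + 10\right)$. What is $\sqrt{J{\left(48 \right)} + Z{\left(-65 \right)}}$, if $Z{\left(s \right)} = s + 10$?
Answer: $\sqrt{761} \approx 27.586$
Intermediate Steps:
$Z{\left(s \right)} = 10 + s$
$J{\left(Y \right)} = 17 Y$ ($J{\left(Y \right)} = Y 17 = 17 Y$)
$\sqrt{J{\left(48 \right)} + Z{\left(-65 \right)}} = \sqrt{17 \cdot 48 + \left(10 - 65\right)} = \sqrt{816 - 55} = \sqrt{761}$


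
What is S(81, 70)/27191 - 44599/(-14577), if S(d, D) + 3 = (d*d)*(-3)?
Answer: 925728587/396363207 ≈ 2.3356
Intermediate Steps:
S(d, D) = -3 - 3*d² (S(d, D) = -3 + (d*d)*(-3) = -3 + d²*(-3) = -3 - 3*d²)
S(81, 70)/27191 - 44599/(-14577) = (-3 - 3*81²)/27191 - 44599/(-14577) = (-3 - 3*6561)*(1/27191) - 44599*(-1/14577) = (-3 - 19683)*(1/27191) + 44599/14577 = -19686*1/27191 + 44599/14577 = -19686/27191 + 44599/14577 = 925728587/396363207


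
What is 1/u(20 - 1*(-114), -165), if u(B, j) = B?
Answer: 1/134 ≈ 0.0074627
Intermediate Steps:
1/u(20 - 1*(-114), -165) = 1/(20 - 1*(-114)) = 1/(20 + 114) = 1/134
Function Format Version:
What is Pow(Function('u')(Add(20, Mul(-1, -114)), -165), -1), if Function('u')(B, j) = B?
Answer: Rational(1, 134) ≈ 0.0074627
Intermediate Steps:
Pow(Function('u')(Add(20, Mul(-1, -114)), -165), -1) = Pow(Add(20, Mul(-1, -114)), -1) = Pow(Add(20, 114), -1) = Pow(134, -1) = Rational(1, 134)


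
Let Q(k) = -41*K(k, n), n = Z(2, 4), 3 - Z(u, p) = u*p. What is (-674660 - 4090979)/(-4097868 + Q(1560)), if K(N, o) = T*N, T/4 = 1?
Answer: 4765639/4353708 ≈ 1.0946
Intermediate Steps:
Z(u, p) = 3 - p*u (Z(u, p) = 3 - u*p = 3 - p*u)
T = 4 (T = 4*1 = 4)
n = -5 (n = 3 - 1*4*2 = 3 - 8 = -5)
K(N, o) = 4*N
Q(k) = -164*k
(-674660 - 4090979)/(-4097868 + Q(1560)) = (-674660 - 4090979)/(-4097868 - 164*1560) = -4765639/(-4097868 - 255840) = -4765639/(-4353708) = -4765639*(-1/4353708) = 4765639/4353708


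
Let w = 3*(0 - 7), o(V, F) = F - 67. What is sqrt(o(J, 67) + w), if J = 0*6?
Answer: I*sqrt(21) ≈ 4.5826*I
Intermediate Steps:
J = 0
o(V, F) = -67 + F
w = -21 (w = 3*(-7) = -21)
sqrt(o(J, 67) + w) = sqrt((-67 + 67) - 21) = sqrt(0 - 21) = sqrt(-21) = I*sqrt(21)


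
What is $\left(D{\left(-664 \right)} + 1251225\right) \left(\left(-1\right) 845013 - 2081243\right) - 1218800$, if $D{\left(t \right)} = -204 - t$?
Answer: $-3662751960160$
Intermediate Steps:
$\left(D{\left(-664 \right)} + 1251225\right) \left(\left(-1\right) 845013 - 2081243\right) - 1218800 = \left(\left(-204 - -664\right) + 1251225\right) \left(\left(-1\right) 845013 - 2081243\right) - 1218800 = \left(\left(-204 + 664\right) + 1251225\right) \left(-845013 - 2081243\right) - 1218800 = \left(460 + 1251225\right) \left(-2926256\right) - 1218800 = 1251685 \left(-2926256\right) - 1218800 = -3662750741360 - 1218800 = -3662751960160$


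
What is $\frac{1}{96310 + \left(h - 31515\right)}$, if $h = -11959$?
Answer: $\frac{1}{52836} \approx 1.8926 \cdot 10^{-5}$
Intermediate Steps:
$\frac{1}{96310 + \left(h - 31515\right)} = \frac{1}{96310 - 43474} = \frac{1}{52836}$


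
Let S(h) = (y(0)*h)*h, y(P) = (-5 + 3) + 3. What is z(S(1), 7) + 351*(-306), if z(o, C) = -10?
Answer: -107416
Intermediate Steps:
y(P) = 1 (y(P) = -2 + 3 = 1)
S(h) = h² (S(h) = (1*h)*h = h*h = h²)
z(S(1), 7) + 351*(-306) = -10 + 351*(-306) = -10 - 107406 = -107416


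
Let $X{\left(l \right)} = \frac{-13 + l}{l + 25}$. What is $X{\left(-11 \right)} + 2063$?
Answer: $\frac{14429}{7} \approx 2061.3$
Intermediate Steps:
$X{\left(l \right)} = \frac{-13 + l}{25 + l}$
$X{\left(-11 \right)} + 2063 = \frac{-13 - 11}{25 - 11} + 2063 = \frac{1}{14} \left(-24\right) + 2063 = - \frac{12}{7} + 2063 = \frac{14429}{7}$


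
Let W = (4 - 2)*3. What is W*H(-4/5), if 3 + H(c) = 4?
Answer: 6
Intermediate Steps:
H(c) = 1 (H(c) = -3 + 4 = 1)
W = 6 (W = 2*3 = 6)
W*H(-4/5) = 6*1 = 6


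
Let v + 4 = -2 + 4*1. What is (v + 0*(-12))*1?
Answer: -2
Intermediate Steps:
v = -2 (v = -4 + (-2 + 4*1) = -4 + (-2 + 4) = -4 + 2 = -2)
(v + 0*(-12))*1 = (-2 + 0*(-12))*1 = (-2 + 0)*1 = -2*1 = -2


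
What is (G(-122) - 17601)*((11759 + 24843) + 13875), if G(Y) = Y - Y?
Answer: -888445677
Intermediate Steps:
G(Y) = 0
(G(-122) - 17601)*((11759 + 24843) + 13875) = (0 - 17601)*((11759 + 24843) + 13875) = -17601*(36602 + 13875) = -17601*50477 = -888445677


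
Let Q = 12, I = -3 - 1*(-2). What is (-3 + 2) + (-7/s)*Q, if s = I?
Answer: 83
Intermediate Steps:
I = -1 (I = -3 + 2 = -1)
s = -1
(-3 + 2) + (-7/s)*Q = (-3 + 2) - 7/(-1)*12 = -1 - 7*(-1)*12 = -1 + 7*12 = -1 + 84 = 83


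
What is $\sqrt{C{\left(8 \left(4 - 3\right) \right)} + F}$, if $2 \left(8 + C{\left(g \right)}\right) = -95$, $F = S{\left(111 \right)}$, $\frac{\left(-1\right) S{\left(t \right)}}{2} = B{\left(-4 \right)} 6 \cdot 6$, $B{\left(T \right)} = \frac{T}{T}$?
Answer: $\frac{i \sqrt{510}}{2} \approx 11.292 i$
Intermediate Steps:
$B{\left(T \right)} = 1$
$S{\left(t \right)} = -72$ ($S{\left(t \right)} = - 2 \cdot 1 \cdot 6 \cdot 6 = - 2 \cdot 6 \cdot 6 = \left(-2\right) 36 = -72$)
$F = -72$
$C{\left(g \right)} = - \frac{111}{2}$ ($C{\left(g \right)} = -8 + \frac{1}{2} \left(-95\right) = -8 - \frac{95}{2} = - \frac{111}{2}$)
$\sqrt{C{\left(8 \left(4 - 3\right) \right)} + F} = \sqrt{- \frac{111}{2} - 72} = \sqrt{- \frac{255}{2}} = \frac{i \sqrt{510}}{2}$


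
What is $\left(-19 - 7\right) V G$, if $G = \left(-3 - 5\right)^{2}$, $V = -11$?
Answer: $18304$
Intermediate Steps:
$G = 64$ ($G = \left(-8\right)^{2} = 64$)
$\left(-19 - 7\right) V G = \left(-19 - 7\right) \left(-11\right) 64 = \left(-26\right) \left(-11\right) 64 = 286 \cdot 64 = 18304$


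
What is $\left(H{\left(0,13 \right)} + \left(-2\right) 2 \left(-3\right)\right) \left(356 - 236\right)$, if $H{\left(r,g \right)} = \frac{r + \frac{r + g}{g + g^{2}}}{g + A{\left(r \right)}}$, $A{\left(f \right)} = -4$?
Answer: $\frac{30260}{21} \approx 1441.0$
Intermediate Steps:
$H{\left(r,g \right)} = \frac{r + \frac{g + r}{g + g^{2}}}{-4 + g}$ ($H{\left(r,g \right)} = \frac{r + \frac{r + g}{g + g^{2}}}{g - 4} = \frac{r + \frac{g + r}{g + g^{2}}}{-4 + g}$)
$\left(H{\left(0,13 \right)} + \left(-2\right) 2 \left(-3\right)\right) \left(356 - 236\right) = \left(\frac{13 + 0 + 13 \cdot 0 + 0 \cdot 13^{2}}{13 \left(-4 + 13^{2} - 39\right)} + \left(-2\right) 2 \left(-3\right)\right) \left(356 - 236\right) = \left(\frac{13 + 0 + 0 + 0 \cdot 169}{13 \left(-4 + 169 - 39\right)} - -12\right) 120 = \left(\frac{13 + 0 + 0 + 0}{13 \cdot 126} + 12\right) 120 = \left(\frac{1}{13} \cdot \frac{1}{126} \cdot 13 + 12\right) 120 = \left(\frac{1}{126} + 12\right) 120 = \frac{1513}{126} \cdot 120 = \frac{30260}{21}$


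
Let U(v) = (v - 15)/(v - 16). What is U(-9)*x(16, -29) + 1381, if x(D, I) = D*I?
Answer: 23389/25 ≈ 935.56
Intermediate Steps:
U(v) = (-15 + v)/(-16 + v)
U(-9)*x(16, -29) + 1381 = ((-15 - 9)/(-16 - 9))*(16*(-29)) + 1381 = (-24/(-25))*(-464) + 1381 = -1/25*(-24)*(-464) + 1381 = (24/25)*(-464) + 1381 = -11136/25 + 1381 = 23389/25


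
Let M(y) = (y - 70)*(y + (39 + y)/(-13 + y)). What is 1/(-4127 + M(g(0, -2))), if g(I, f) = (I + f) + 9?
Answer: -1/4085 ≈ -0.00024480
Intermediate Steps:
g(I, f) = 9 + I + f
M(y) = (-70 + y)*(y + (39 + y)/(-13 + y))
1/(-4127 + M(g(0, -2))) = 1/(-4127 + (-2730 + (9 + 0 - 2)³ - 82*(9 + 0 - 2)² + 879*(9 + 0 - 2))/(-13 + (9 + 0 - 2))) = 1/(-4127 + (-2730 + 7³ - 82*7² + 879*7)/(-13 + 7)) = 1/(-4127 + (-2730 + 343 - 82*49 + 6153)/(-6)) = 1/(-4127 - (-2730 + 343 - 4018 + 6153)/6) = 1/(-4127 - ⅙*(-252)) = 1/(-4127 + 42) = 1/(-4085) = -1/4085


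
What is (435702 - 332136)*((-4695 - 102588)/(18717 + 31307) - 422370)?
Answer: -1094109758992629/25012 ≈ -4.3743e+10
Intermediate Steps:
(435702 - 332136)*((-4695 - 102588)/(18717 + 31307) - 422370) = 103566*(-107283/50024 - 422370) = 103566*(-21128744163/50024) = -1094109758992629/25012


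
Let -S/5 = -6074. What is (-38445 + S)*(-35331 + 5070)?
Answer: 244357575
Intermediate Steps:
S = 30370 (S = -5*(-6074) = 30370)
(-38445 + S)*(-35331 + 5070) = (-38445 + 30370)*(-35331 + 5070) = -8075*(-30261) = 244357575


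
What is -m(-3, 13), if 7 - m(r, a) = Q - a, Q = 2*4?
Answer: -12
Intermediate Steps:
Q = 8
m(r, a) = -1 + a (m(r, a) = 7 - (8 - a) = 7 + (-8 + a) = -1 + a)
-m(-3, 13) = -(-1 + 13) = -1*12 = -12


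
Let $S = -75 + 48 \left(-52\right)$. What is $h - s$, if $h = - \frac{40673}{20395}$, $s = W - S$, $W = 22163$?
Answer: $- \frac{504490603}{20395} \approx -24736.0$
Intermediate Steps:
$S = -2571$ ($S = -75 - 2496 = -2571$)
$s = 24734$ ($s = 22163 - -2571 = 22163 + 2571 = 24734$)
$h = - \frac{40673}{20395}$ ($h = \left(-40673\right) \frac{1}{20395} = - \frac{40673}{20395} \approx -1.9943$)
$h - s = - \frac{40673}{20395} - 24734 = - \frac{504490603}{20395}$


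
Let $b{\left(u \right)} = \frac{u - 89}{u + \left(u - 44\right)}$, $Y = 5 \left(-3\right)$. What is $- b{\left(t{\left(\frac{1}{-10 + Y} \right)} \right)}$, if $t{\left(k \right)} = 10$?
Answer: $- \frac{79}{24} \approx -3.2917$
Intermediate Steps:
$Y = -15$
$b{\left(u \right)} = \frac{-89 + u}{-44 + 2 u}$ ($b{\left(u \right)} = \frac{-89 + u}{u + \left(-44 + u\right)} = \frac{-89 + u}{-44 + 2 u}$)
$- b{\left(t{\left(\frac{1}{-10 + Y} \right)} \right)} = - \frac{-89 + 10}{2 \left(-22 + 10\right)} = - \frac{-79}{2 \left(-12\right)} = - \frac{\left(-1\right) \left(-79\right)}{2 \cdot 12} = \left(-1\right) \frac{79}{24} = - \frac{79}{24}$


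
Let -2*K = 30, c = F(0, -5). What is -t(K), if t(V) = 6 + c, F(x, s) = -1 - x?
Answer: -5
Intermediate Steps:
c = -1 (c = -1 - 1*0 = -1 + 0 = -1)
K = -15 (K = -1/2*30 = -15)
t(V) = 5 (t(V) = 6 - 1 = 5)
-t(K) = -1*5 = -5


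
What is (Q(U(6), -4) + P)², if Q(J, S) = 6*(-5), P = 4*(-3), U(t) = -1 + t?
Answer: 1764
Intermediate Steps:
P = -12
Q(J, S) = -30
(Q(U(6), -4) + P)² = (-30 - 12)² = (-42)² = 1764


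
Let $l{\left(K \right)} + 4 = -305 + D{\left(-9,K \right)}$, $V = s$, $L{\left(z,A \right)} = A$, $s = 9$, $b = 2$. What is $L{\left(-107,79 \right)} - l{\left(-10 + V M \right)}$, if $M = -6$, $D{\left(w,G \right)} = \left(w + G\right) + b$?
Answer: $459$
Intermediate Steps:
$D{\left(w,G \right)} = 2 + G + w$ ($D{\left(w,G \right)} = \left(w + G\right) + 2 = \left(G + w\right) + 2 = 2 + G + w$)
$V = 9$
$l{\left(K \right)} = -316 + K$ ($l{\left(K \right)} = -4 + \left(-305 + \left(2 + K - 9\right)\right) = -4 + \left(-305 + \left(-7 + K\right)\right) = -4 + \left(-312 + K\right) = -316 + K$)
$L{\left(-107,79 \right)} - l{\left(-10 + V M \right)} = 79 - \left(-316 + \left(-10 + 9 \left(-6\right)\right)\right) = 79 - \left(-316 - 64\right) = 79 - -380 = 79 + 380 = 459$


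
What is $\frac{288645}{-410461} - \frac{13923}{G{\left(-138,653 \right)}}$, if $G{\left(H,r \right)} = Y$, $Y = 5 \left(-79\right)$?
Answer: $\frac{5600833728}{162132095} \approx 34.545$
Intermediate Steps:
$Y = -395$
$G{\left(H,r \right)} = -395$
$\frac{288645}{-410461} - \frac{13923}{G{\left(-138,653 \right)}} = \frac{288645}{-410461} - \frac{13923}{-395} = 288645 \left(- \frac{1}{410461}\right) - - \frac{13923}{395} = - \frac{288645}{410461} + \frac{13923}{395} = \frac{5600833728}{162132095}$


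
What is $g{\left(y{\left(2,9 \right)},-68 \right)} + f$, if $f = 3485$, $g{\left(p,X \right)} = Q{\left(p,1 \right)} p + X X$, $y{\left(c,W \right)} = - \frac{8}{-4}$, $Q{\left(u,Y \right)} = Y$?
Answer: $8111$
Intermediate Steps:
$y{\left(c,W \right)} = 2$ ($y{\left(c,W \right)} = \left(-8\right) \left(- \frac{1}{4}\right) = 2$)
$g{\left(p,X \right)} = p + X^{2}$ ($g{\left(p,X \right)} = 1 p + X X = p + X^{2}$)
$g{\left(y{\left(2,9 \right)},-68 \right)} + f = \left(2 + \left(-68\right)^{2}\right) + 3485 = \left(2 + 4624\right) + 3485 = 4626 + 3485 = 8111$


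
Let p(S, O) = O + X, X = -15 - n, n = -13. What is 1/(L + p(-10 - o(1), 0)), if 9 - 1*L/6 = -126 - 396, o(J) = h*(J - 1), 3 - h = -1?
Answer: 1/3184 ≈ 0.00031407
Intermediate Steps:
h = 4 (h = 3 - 1*(-1) = 3 + 1 = 4)
o(J) = -4 + 4*J (o(J) = 4*(J - 1) = 4*(-1 + J) = -4 + 4*J)
X = -2 (X = -15 - 1*(-13) = -15 + 13 = -2)
L = 3186 (L = 54 - 6*(-126 - 396) = 54 - 6*(-522) = 54 + 3132 = 3186)
p(S, O) = -2 + O (p(S, O) = O - 2 = -2 + O)
1/(L + p(-10 - o(1), 0)) = 1/(3186 + (-2 + 0)) = 1/(3186 - 2) = 1/3184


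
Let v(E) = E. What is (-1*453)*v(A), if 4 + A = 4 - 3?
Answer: 1359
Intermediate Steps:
A = -3 (A = -4 + (4 - 3) = -4 + 1 = -3)
(-1*453)*v(A) = -1*453*(-3) = -453*(-3) = 1359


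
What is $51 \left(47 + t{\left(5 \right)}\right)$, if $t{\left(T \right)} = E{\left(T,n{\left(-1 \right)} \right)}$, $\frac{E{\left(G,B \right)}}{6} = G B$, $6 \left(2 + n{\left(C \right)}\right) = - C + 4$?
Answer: $612$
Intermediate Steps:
$n{\left(C \right)} = - \frac{4}{3} - \frac{C}{6}$ ($n{\left(C \right)} = -2 + \frac{- C + 4}{6} = -2 + \frac{4 - C}{6} = -2 - \left(- \frac{2}{3} + \frac{C}{6}\right) = - \frac{4}{3} - \frac{C}{6}$)
$E{\left(G,B \right)} = 6 B G$ ($E{\left(G,B \right)} = 6 G B = 6 B G$)
$t{\left(T \right)} = - 7 T$ ($t{\left(T \right)} = 6 \left(- \frac{4}{3} - - \frac{1}{6}\right) T = 6 \left(- \frac{4}{3} + \frac{1}{6}\right) T = 6 \left(- \frac{7}{6}\right) T = - 7 T$)
$51 \left(47 + t{\left(5 \right)}\right) = 51 \left(47 - 35\right) = 51 \cdot 12 = 612$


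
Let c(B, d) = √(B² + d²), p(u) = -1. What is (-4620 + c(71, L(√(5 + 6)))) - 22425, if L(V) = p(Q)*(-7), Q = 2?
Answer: -27045 + √5090 ≈ -26974.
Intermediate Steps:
L(V) = 7 (L(V) = -1*(-7) = 7)
(-4620 + c(71, L(√(5 + 6)))) - 22425 = (-4620 + √(71² + 7²)) - 22425 = (-4620 + √(5041 + 49)) - 22425 = (-4620 + √5090) - 22425 = -27045 + √5090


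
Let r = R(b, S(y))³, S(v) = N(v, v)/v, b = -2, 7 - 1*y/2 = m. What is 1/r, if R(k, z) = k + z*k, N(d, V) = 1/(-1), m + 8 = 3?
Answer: -1728/12167 ≈ -0.14202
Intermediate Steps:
m = -5 (m = -8 + 3 = -5)
y = 24 (y = 14 - 2*(-5) = 14 + 10 = 24)
N(d, V) = -1
S(v) = -1/v
R(k, z) = k + k*z
r = -12167/1728 (r = (-2*(1 - 1/24))³ = (-2*23/24)³ = (-23/12)³ = -12167/1728 ≈ -7.0411)
1/r = 1/(-12167/1728) = -1728/12167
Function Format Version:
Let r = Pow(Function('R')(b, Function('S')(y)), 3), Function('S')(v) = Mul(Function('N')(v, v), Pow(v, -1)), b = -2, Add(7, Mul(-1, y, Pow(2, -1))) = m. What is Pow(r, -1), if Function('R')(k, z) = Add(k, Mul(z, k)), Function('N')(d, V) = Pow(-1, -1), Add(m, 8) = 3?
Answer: Rational(-1728, 12167) ≈ -0.14202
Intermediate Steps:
m = -5 (m = Add(-8, 3) = -5)
y = 24 (y = Add(14, Mul(-2, -5)) = Add(14, 10) = 24)
Function('N')(d, V) = -1
Function('S')(v) = Mul(-1, Pow(v, -1))
Function('R')(k, z) = Add(k, Mul(k, z))
r = Rational(-12167, 1728) (r = Pow(Mul(-2, Add(1, Mul(-1, Pow(24, -1)))), 3) = Pow(Mul(-2, Add(1, Mul(-1, Rational(1, 24)))), 3) = Pow(Mul(-2, Add(1, Rational(-1, 24))), 3) = Pow(Mul(-2, Rational(23, 24)), 3) = Pow(Rational(-23, 12), 3) = Rational(-12167, 1728) ≈ -7.0411)
Pow(r, -1) = Pow(Rational(-12167, 1728), -1) = Rational(-1728, 12167)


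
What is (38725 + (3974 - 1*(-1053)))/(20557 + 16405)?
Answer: 21876/18481 ≈ 1.1837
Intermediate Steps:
(38725 + (3974 - 1*(-1053)))/(20557 + 16405) = (38725 + (3974 + 1053))/36962 = (38725 + 5027)*(1/36962) = 43752*(1/36962) = 21876/18481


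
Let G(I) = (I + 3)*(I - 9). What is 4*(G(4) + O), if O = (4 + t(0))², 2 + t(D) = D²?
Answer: -124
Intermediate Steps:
G(I) = (-9 + I)*(3 + I) (G(I) = (3 + I)*(-9 + I) = (-9 + I)*(3 + I))
t(D) = -2 + D²
O = 4 (O = (4 + (-2 + 0²))² = (4 + (-2 + 0))² = (4 - 2)² = 2² = 4)
4*(G(4) + O) = 4*((-27 + 4² - 6*4) + 4) = 4*((-27 + 16 - 24) + 4) = 4*(-35 + 4) = 4*(-31) = -124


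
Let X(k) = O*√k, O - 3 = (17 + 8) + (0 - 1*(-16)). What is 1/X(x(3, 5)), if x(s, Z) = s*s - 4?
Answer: √5/220 ≈ 0.010164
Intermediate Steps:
x(s, Z) = -4 + s² (x(s, Z) = s² - 4 = -4 + s²)
O = 44 (O = 3 + ((17 + 8) + (0 - 1*(-16))) = 3 + (25 + (0 + 16)) = 3 + (25 + 16) = 3 + 41 = 44)
X(k) = 44*√k
1/X(x(3, 5)) = 1/(44*√(-4 + 3²)) = 1/(44*√(-4 + 9)) = 1/(44*√5) = √5/220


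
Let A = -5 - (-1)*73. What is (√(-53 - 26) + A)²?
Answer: (68 + I*√79)² ≈ 4545.0 + 1208.8*I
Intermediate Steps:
A = 68 (A = -5 - 1*(-73) = -5 + 73 = 68)
(√(-53 - 26) + A)² = (√(-53 - 26) + 68)² = (√(-79) + 68)² = (I*√79 + 68)² = (68 + I*√79)²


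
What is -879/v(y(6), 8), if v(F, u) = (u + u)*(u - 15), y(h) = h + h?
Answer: 879/112 ≈ 7.8482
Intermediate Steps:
y(h) = 2*h
v(F, u) = 2*u*(-15 + u) (v(F, u) = (2*u)*(-15 + u) = 2*u*(-15 + u))
-879/v(y(6), 8) = -879*1/(16*(-15 + 8)) = -879/(2*8*(-7)) = -879/(-112) = -879*(-1/112) = 879/112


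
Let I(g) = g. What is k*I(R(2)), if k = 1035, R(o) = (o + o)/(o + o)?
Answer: 1035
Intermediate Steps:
R(o) = 1 (R(o) = (2*o)/((2*o)) = (2*o)*(1/(2*o)) = 1)
k*I(R(2)) = 1035*1 = 1035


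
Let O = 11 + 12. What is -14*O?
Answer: -322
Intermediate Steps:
O = 23
-14*O = -14*23 = -322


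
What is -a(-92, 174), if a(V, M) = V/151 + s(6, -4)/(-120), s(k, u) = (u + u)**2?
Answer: 2588/2265 ≈ 1.1426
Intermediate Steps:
s(k, u) = 4*u**2 (s(k, u) = (2*u)**2 = 4*u**2)
a(V, M) = -8/15 + V/151 (a(V, M) = V/151 + (4*(-4)**2)/(-120) = V*(1/151) + (4*16)*(-1/120) = V/151 + 64*(-1/120) = V/151 - 8/15 = -8/15 + V/151)
-a(-92, 174) = -(-8/15 + (1/151)*(-92)) = -(-8/15 - 92/151) = -1*(-2588/2265) = 2588/2265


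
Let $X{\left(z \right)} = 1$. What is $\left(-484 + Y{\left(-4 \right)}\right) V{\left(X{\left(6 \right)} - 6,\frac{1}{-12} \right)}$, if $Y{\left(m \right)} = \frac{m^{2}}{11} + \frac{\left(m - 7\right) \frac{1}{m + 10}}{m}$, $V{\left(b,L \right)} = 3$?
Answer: $- \frac{127271}{88} \approx -1446.3$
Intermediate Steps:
$Y{\left(m \right)} = \frac{m^{2}}{11} + \frac{-7 + m}{m \left(10 + m\right)}$ ($Y{\left(m \right)} = m^{2} \cdot \frac{1}{11} + \frac{\left(-7 + m\right) \frac{1}{10 + m}}{m} = \frac{m^{2}}{11} + \frac{\frac{1}{10 + m} \left(-7 + m\right)}{m} = \frac{m^{2}}{11} + \frac{-7 + m}{m \left(10 + m\right)}$)
$\left(-484 + Y{\left(-4 \right)}\right) V{\left(X{\left(6 \right)} - 6,\frac{1}{-12} \right)} = \left(-484 + \frac{-77 + \left(-4\right)^{4} + 10 \left(-4\right)^{3} + 11 \left(-4\right)}{11 \left(-4\right) \left(10 - 4\right)}\right) 3 = \left(-484 + \frac{1}{11} \left(- \frac{1}{4}\right) \frac{1}{6} \left(-77 + 256 + 10 \left(-64\right) - 44\right)\right) 3 = \left(-484 + \frac{1}{11} \left(- \frac{1}{4}\right) \frac{1}{6} \left(-77 + 256 - 640 - 44\right)\right) 3 = \left(-484 + \frac{1}{11} \left(- \frac{1}{4}\right) \frac{1}{6} \left(-505\right)\right) 3 = \left(-484 + \frac{505}{264}\right) 3 = \left(- \frac{127271}{264}\right) 3 = - \frac{127271}{88}$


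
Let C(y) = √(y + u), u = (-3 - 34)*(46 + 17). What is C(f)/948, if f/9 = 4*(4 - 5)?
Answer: I*√263/316 ≈ 0.05132*I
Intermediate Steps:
u = -2331 (u = -37*63 = -2331)
f = -36 (f = 9*(4*(4 - 5)) = 9*(4*(-1)) = 9*(-4) = -36)
C(y) = √(-2331 + y) (C(y) = √(y - 2331) = √(-2331 + y))
C(f)/948 = √(-2331 - 36)/948 = √(-2367)*(1/948) = (3*I*√263)*(1/948) = I*√263/316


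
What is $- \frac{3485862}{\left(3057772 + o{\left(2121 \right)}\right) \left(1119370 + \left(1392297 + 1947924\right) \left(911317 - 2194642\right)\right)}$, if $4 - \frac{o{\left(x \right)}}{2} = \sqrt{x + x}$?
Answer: $\frac{88824992553}{333997309236553665679513} + \frac{580977 \sqrt{4242}}{3339973092365536656795130} \approx 2.6596 \cdot 10^{-13}$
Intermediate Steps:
$o{\left(x \right)} = 8 - 2 \sqrt{2} \sqrt{x}$ ($o{\left(x \right)} = 8 - 2 \sqrt{x + x} = 8 - 2 \sqrt{2 x} = 8 - 2 \sqrt{2} \sqrt{x}$)
$- \frac{3485862}{\left(3057772 + o{\left(2121 \right)}\right) \left(1119370 + \left(1392297 + 1947924\right) \left(911317 - 2194642\right)\right)} = - \frac{3485862}{\left(3057772 + \left(8 - 2 \sqrt{2} \sqrt{2121}\right)\right) \left(1119370 + \left(1392297 + 1947924\right) \left(911317 - 2194642\right)\right)} = - \frac{3485862}{\left(3057772 + \left(8 - 2 \sqrt{4242}\right)\right) \left(1119370 + 3340221 \left(-1283325\right)\right)} = - \frac{3485862}{\left(3057780 - 2 \sqrt{4242}\right) \left(1119370 - 4286589114825\right)} = - \frac{3485862}{\left(3057780 - 2 \sqrt{4242}\right) \left(-4286587995455\right)} = - \frac{3485862}{-13107443040742389900 + 8573175990910 \sqrt{4242}}$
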